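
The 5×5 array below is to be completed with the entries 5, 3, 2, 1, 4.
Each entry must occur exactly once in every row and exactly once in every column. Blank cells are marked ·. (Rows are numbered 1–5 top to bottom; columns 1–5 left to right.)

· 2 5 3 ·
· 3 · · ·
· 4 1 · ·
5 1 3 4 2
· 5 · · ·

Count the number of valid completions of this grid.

5

Row 1, column 1: eliminating its row and column leaves {1, 4}.
Row 1, column 5: eliminating its row and column leaves {1, 4}.
Row 2, column 1: eliminating its row and column leaves {2, 1, 4}.
Row 2, column 3: eliminating its row and column leaves {2, 4}.
Row 2, column 4: eliminating its row and column leaves {5, 2, 1}.
Row 2, column 5: eliminating its row and column leaves {5, 1, 4}.
Row 3, column 1: eliminating its row and column leaves {3, 2}.
Row 3, column 4: eliminating its row and column leaves {5, 2}.
Row 3, column 5: eliminating its row and column leaves {5, 3}.
Row 5, column 1: eliminating its row and column leaves {3, 2, 1, 4}.
Row 5, column 3: eliminating its row and column leaves {2, 4}.
Row 5, column 4: eliminating its row and column leaves {2, 1}.
Row 5, column 5: eliminating its row and column leaves {3, 1, 4}.
Enumerating the assignments across these blanks that avoid any row or column repeat gives 5 completions.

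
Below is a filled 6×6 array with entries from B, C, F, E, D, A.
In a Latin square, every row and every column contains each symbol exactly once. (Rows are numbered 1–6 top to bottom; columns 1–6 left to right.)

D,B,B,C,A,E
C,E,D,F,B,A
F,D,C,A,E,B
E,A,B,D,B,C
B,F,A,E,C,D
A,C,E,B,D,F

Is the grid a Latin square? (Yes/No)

No

Row 4 contains B twice (at columns 3 and 5); row 1 is also not a permutation.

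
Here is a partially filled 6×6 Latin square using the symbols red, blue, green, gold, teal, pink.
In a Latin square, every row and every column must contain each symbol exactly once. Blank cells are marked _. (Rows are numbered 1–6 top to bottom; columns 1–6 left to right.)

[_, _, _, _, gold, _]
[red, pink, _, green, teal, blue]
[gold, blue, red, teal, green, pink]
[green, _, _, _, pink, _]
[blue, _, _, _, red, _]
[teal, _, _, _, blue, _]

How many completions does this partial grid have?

Row 1, column 1: eliminating its row and column leaves {pink}.
Row 1, column 2: eliminating its row and column leaves {red, green, teal}.
Row 1, column 3: eliminating its row and column leaves {blue, green, teal, pink}.
Row 1, column 4: eliminating its row and column leaves {red, blue, pink}.
Row 1, column 6: eliminating its row and column leaves {red, green, teal}.
Row 2, column 3: eliminating its row and column leaves {gold}.
Row 4, column 2: eliminating its row and column leaves {red, gold, teal}.
Row 4, column 3: eliminating its row and column leaves {blue, gold, teal}.
Row 4, column 4: eliminating its row and column leaves {red, blue, gold}.
Row 4, column 6: eliminating its row and column leaves {red, gold, teal}.
Row 5, column 2: eliminating its row and column leaves {green, gold, teal}.
Row 5, column 3: eliminating its row and column leaves {green, gold, teal, pink}.
Row 5, column 4: eliminating its row and column leaves {gold, pink}.
Row 5, column 6: eliminating its row and column leaves {green, gold, teal}.
Row 6, column 2: eliminating its row and column leaves {red, green, gold}.
Row 6, column 3: eliminating its row and column leaves {green, gold, pink}.
Row 6, column 4: eliminating its row and column leaves {red, gold, pink}.
Row 6, column 6: eliminating its row and column leaves {red, green, gold}.
Enumerating the assignments across these blanks that avoid any row or column repeat gives 20 completions.

20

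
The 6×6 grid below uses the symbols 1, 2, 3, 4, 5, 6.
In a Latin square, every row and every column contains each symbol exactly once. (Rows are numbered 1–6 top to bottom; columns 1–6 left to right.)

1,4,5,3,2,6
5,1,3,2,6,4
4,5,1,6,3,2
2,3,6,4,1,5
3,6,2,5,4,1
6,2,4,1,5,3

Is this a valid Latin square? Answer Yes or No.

Yes

Each row is a permutation of the 6 symbols, and so is each column.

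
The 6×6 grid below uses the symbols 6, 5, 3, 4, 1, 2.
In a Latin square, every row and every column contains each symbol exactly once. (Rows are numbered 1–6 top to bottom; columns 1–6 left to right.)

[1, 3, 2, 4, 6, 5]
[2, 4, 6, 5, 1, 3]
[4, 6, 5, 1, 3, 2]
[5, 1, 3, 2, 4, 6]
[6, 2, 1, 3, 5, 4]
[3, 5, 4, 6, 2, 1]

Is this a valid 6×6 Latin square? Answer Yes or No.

Yes

Each row is a permutation of the 6 symbols, and so is each column.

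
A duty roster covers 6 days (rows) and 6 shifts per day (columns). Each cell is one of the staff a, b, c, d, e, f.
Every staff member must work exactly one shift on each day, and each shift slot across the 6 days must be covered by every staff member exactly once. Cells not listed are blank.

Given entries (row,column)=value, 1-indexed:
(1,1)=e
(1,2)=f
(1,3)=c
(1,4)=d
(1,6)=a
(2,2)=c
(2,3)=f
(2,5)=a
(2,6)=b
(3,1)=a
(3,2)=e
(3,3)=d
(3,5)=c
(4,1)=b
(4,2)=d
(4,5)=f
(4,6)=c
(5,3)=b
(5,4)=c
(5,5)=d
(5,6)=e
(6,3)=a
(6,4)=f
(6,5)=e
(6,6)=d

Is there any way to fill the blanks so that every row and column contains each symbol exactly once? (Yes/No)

No day or shift among the givens repeats a symbol, and propagating forced cells runs into no contradiction.
One valid completion exists (for instance, e f c d b a / d c f e a b / a e d b c f / b d e a f c / f a b c d e / c b a f e d).

Yes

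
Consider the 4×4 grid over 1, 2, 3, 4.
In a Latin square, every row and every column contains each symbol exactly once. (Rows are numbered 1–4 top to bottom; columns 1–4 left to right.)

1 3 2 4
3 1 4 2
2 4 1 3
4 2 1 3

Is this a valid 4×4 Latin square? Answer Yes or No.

No

Every row is a permutation, but column 4 contains 3 twice (at rows 3 and 4).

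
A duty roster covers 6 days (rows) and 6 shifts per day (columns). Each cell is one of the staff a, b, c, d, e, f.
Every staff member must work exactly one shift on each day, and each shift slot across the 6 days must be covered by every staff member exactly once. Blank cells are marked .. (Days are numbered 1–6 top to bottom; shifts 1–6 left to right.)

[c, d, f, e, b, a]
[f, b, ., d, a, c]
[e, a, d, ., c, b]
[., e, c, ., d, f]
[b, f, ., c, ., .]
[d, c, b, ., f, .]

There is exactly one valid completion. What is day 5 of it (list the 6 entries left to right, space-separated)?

b f a c e d

Day 5, shift 5: day 5 has {b, c, f} and shift 5 has {a, b, c, d, f}, leaving only e.
Day 5, shift 3: day 5 has {b, c, e, f} and shift 3 has {b, c, d, f}, leaving only a.
Day 5, shift 6: day 5 has {a, b, c, e, f} and shift 6 has {a, b, c, f}, leaving only d.
So day 5 reads: b f a c e d.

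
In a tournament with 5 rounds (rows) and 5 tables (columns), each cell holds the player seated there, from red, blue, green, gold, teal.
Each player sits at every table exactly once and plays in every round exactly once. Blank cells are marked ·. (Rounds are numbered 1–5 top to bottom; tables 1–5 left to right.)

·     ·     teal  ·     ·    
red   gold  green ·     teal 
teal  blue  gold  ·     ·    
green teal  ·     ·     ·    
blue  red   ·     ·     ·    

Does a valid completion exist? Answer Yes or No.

Round 5, table 3: round 5 together with table 3 already contain {red, blue, green, gold, teal} — every symbol — so nothing can go there. The grid has no valid completion.

No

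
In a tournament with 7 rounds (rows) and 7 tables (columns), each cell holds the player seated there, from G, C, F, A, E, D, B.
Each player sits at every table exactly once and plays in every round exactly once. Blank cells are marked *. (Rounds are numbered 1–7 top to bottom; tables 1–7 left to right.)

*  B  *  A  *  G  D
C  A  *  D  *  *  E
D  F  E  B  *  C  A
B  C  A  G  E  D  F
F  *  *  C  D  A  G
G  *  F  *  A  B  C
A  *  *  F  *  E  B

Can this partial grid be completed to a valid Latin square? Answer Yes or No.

Yes

No round or table among the givens repeats a symbol, and propagating forced cells runs into no contradiction.
One valid completion exists (for instance, E B C A F G D / C A G D B F E / D F E B G C A / B C A G E D F / F E B C D A G / G D F E A B C / A G D F C E B).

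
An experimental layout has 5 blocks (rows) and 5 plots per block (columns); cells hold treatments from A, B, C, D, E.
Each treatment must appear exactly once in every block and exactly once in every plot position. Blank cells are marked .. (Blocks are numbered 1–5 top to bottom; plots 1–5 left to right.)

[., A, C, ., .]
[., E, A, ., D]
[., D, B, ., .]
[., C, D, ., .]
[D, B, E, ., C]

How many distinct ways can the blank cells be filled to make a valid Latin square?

3

Block 1, plot 1: eliminating its block and plot leaves {B, E}.
Block 1, plot 4: eliminating its block and plot leaves {B, D, E}.
Block 1, plot 5: eliminating its block and plot leaves {B, E}.
Block 2, plot 1: eliminating its block and plot leaves {B, C}.
Block 2, plot 4: eliminating its block and plot leaves {B, C}.
Block 3, plot 1: eliminating its block and plot leaves {A, C, E}.
Block 3, plot 4: eliminating its block and plot leaves {A, C, E}.
Block 3, plot 5: eliminating its block and plot leaves {A, E}.
Block 4, plot 1: eliminating its block and plot leaves {A, B, E}.
Block 4, plot 4: eliminating its block and plot leaves {A, B, E}.
Block 4, plot 5: eliminating its block and plot leaves {A, B, E}.
Block 5, plot 4: eliminating its block and plot leaves {A}.
Enumerating the assignments across these blanks that avoid any block or plot repeat gives 3 completions.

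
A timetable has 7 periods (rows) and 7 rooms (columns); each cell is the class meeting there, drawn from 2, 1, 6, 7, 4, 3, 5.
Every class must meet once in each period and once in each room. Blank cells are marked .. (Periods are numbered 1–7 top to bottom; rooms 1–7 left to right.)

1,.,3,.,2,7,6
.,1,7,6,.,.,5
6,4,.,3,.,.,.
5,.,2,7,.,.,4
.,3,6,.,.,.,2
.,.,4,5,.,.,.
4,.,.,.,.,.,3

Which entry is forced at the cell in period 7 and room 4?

2

Period 1, room 2: period 1 has {2, 1, 6, 7, 3} and room 2 has {1, 4, 3}, leaving only 5.
Period 1, room 4: period 1 has {2, 1, 6, 7, 3, 5} and room 4 has {6, 7, 3, 5}, leaving only 4.
Period 4, room 2: period 4 has {2, 7, 4, 5} and room 2 has {1, 4, 3, 5}, leaving only 6.
Period 5, room 1: period 5 has {2, 6, 3} and room 1 has {1, 6, 4, 5}, leaving only 7.
Period 5, room 4: period 5 has {2, 6, 7, 3} and room 4 has {6, 7, 4, 3, 5}, leaving only 1.
Period 7 already has {4, 3} and room 4 already has {1, 6, 7, 4, 3, 5}, so period 7, room 4 must be 2.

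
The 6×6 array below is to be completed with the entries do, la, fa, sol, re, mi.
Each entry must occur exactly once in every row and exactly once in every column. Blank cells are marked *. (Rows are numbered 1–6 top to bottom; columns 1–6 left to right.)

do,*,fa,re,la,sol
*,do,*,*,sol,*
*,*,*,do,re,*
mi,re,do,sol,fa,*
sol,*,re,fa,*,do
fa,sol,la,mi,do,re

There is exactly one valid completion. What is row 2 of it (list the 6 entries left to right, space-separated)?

Row 2, column 3: row 2 has {do, sol} and column 3 has {do, la, fa, re}, leaving only mi.
Row 2, column 4: row 2 has {do, sol, mi} and column 4 has {do, fa, sol, re, mi}, leaving only la.
Row 2, column 1: row 2 has {do, la, sol, mi} and column 1 has {do, fa, sol, mi}, leaving only re.
Row 2, column 6: row 2 has {do, la, sol, re, mi} and column 6 has {do, sol, re}, leaving only fa.
So row 2 reads: re do mi la sol fa.

re do mi la sol fa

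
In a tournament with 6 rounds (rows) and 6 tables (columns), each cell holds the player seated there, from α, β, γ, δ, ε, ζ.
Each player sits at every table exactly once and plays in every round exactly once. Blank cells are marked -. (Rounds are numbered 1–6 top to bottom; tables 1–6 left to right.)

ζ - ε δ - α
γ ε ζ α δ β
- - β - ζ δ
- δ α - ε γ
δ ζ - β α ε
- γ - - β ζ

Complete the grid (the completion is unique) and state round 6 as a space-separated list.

Round 6, table 3: round 6 has {β, γ, ζ} and table 3 has {α, β, ε, ζ}, leaving only δ.
Round 6, table 4: round 6 has {β, γ, δ, ζ} and table 4 has {α, β, δ}, leaving only ε.
Round 6, table 1: round 6 has {β, γ, δ, ε, ζ} and table 1 has {γ, δ, ζ}, leaving only α.
So round 6 reads: α γ δ ε β ζ.

α γ δ ε β ζ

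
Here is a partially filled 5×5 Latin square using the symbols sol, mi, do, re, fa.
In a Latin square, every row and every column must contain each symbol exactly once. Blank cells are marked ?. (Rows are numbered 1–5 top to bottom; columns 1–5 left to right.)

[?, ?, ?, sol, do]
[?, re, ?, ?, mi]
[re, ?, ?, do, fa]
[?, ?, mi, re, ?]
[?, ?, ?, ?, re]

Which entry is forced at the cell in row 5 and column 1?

Row 2, column 4: row 2 has {mi, re} and column 4 has {sol, do, re}, leaving only fa.
Row 3, column 3: row 3 has {do, re, fa} and column 3 has {mi}, leaving only sol.
Row 2, column 3: row 2 has {mi, re, fa} and column 3 has {sol, mi}, leaving only do.
Row 2, column 1: row 2 has {mi, do, re, fa} and column 1 has {re}, leaving only sol.
Row 3, column 2: row 3 has {sol, do, re, fa} and column 2 has {re}, leaving only mi.
Row 1, column 2: row 1 has {sol, do} and column 2 has {mi, re}, leaving only fa.
Row 1, column 1: row 1 has {sol, do, fa} and column 1 has {sol, re}, leaving only mi.
Row 1, column 3: row 1 has {sol, mi, do, fa} and column 3 has {sol, mi, do}, leaving only re.
Row 4, column 5: row 4 has {mi, re} and column 5 has {mi, do, re, fa}, leaving only sol.
Row 4, column 2: row 4 has {sol, mi, re} and column 2 has {mi, re, fa}, leaving only do.
Row 4, column 1: row 4 has {sol, mi, do, re} and column 1 has {sol, mi, re}, leaving only fa.
Row 5 already has {re} and column 1 already has {sol, mi, re, fa}, so row 5, column 1 must be do.

do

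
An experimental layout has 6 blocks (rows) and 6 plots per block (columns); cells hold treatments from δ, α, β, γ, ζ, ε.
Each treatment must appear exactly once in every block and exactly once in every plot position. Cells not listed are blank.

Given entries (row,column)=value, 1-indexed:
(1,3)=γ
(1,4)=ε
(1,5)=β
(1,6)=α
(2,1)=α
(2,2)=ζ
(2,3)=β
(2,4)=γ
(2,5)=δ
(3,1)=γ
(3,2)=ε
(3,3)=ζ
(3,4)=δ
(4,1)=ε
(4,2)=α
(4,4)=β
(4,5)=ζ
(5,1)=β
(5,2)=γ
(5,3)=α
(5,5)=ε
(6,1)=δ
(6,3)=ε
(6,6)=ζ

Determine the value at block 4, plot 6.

γ

Block 1, plot 1: block 1 has {α, β, γ, ε} and plot 1 has {δ, α, β, γ, ε}, leaving only ζ.
Block 1, plot 2: block 1 has {α, β, γ, ζ, ε} and plot 2 has {α, γ, ζ, ε}, leaving only δ.
Block 2, plot 6: block 2 has {δ, α, β, γ, ζ} and plot 6 has {α, ζ}, leaving only ε.
Block 3, plot 5: block 3 has {δ, γ, ζ, ε} and plot 5 has {δ, β, ζ, ε}, leaving only α.
Block 3, plot 6: block 3 has {δ, α, γ, ζ, ε} and plot 6 has {α, ζ, ε}, leaving only β.
Block 4, plot 3: block 4 has {α, β, ζ, ε} and plot 3 has {α, β, γ, ζ, ε}, leaving only δ.
Block 4 already has {δ, α, β, ζ, ε} and plot 6 already has {α, β, ζ, ε}, so block 4, plot 6 must be γ.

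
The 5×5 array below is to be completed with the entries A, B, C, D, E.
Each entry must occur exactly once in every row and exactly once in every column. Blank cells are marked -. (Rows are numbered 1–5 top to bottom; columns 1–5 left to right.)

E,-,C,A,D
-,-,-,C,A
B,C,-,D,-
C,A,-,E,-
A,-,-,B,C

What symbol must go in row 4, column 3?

Row 1, column 2: row 1 has {A, C, D, E} and column 2 has {A, C}, leaving only B.
Row 2, column 1: row 2 has {A, C} and column 1 has {A, B, C, E}, leaving only D.
Row 2, column 2: row 2 has {A, C, D} and column 2 has {A, B, C}, leaving only E.
Row 2, column 3: row 2 has {A, C, D, E} and column 3 has {C}, leaving only B.
Row 4 already has {A, C, E} and column 3 already has {B, C}, so row 4, column 3 must be D.

D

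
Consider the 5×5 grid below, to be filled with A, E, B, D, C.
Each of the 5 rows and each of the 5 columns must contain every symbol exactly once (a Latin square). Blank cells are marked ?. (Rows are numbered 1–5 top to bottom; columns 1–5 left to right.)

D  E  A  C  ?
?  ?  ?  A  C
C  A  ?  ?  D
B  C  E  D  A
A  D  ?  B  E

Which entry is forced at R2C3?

D

Row 1, column 5: row 1 has {A, E, D, C} and column 5 has {A, E, D, C}, leaving only B.
Row 2, column 1: row 2 has {A, C} and column 1 has {A, B, D, C}, leaving only E.
Row 2, column 2: row 2 has {A, E, C} and column 2 has {A, E, D, C}, leaving only B.
Row 2 already has {A, E, B, C} and column 3 already has {A, E}, so row 2, column 3 must be D.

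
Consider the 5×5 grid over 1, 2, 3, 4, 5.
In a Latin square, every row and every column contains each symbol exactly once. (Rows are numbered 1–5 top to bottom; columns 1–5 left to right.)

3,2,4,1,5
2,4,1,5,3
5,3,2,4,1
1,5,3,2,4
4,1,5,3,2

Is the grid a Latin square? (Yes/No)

Yes

Each row is a permutation of the 5 symbols, and so is each column.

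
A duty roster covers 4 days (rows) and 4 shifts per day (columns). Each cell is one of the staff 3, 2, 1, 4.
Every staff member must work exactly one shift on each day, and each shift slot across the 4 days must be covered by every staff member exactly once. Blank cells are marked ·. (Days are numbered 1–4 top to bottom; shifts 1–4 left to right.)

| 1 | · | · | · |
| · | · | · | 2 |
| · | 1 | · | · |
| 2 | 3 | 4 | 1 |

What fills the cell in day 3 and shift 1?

Day 2, shift 2: day 2 has {2} and shift 2 has {3, 1}, leaving only 4.
Day 1, shift 2: day 1 has {1} and shift 2 has {3, 1, 4}, leaving only 2.
Day 1, shift 3: day 1 has {2, 1} and shift 3 has {4}, leaving only 3.
Day 1, shift 4: day 1 has {3, 2, 1} and shift 4 has {2, 1}, leaving only 4.
Day 2, shift 1: day 2 has {2, 4} and shift 1 has {2, 1}, leaving only 3.
Day 3 already has {1} and shift 1 already has {3, 2, 1}, so day 3, shift 1 must be 4.

4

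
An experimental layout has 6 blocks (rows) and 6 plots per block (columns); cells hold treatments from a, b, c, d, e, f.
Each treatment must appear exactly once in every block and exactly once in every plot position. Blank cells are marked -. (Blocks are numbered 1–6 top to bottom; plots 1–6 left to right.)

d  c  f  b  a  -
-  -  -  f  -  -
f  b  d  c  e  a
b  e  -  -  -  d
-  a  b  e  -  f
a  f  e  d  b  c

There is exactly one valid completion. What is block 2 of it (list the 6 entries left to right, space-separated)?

Block 2, plot 2: block 2 has {f} and plot 2 has {a, b, c, e, f}, leaving only d.
Block 2, plot 5: block 2 has {d, f} and plot 5 has {a, b, e}, leaving only c.
Block 2, plot 1: block 2 has {c, d, f} and plot 1 has {a, b, d, f}, leaving only e.
Block 2, plot 3: block 2 has {c, d, e, f} and plot 3 has {b, d, e, f}, leaving only a.
Block 2, plot 6: block 2 has {a, c, d, e, f} and plot 6 has {a, c, d, f}, leaving only b.
So block 2 reads: e d a f c b.

e d a f c b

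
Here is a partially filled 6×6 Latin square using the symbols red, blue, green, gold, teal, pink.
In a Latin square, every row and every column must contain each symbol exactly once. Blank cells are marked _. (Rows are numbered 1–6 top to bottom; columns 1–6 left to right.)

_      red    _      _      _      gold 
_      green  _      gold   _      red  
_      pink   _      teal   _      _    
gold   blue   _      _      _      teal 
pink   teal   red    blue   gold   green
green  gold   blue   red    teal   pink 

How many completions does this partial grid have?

3

Row 1, column 1: eliminating its row and column leaves {blue, teal}.
Row 1, column 3: eliminating its row and column leaves {green, teal, pink}.
Row 1, column 4: eliminating its row and column leaves {green, pink}.
Row 1, column 5: eliminating its row and column leaves {blue, green, pink}.
Row 2, column 1: eliminating its row and column leaves {blue, teal}.
Row 2, column 3: eliminating its row and column leaves {teal, pink}.
Row 2, column 5: eliminating its row and column leaves {blue, pink}.
Row 3, column 1: eliminating its row and column leaves {red, blue}.
Row 3, column 3: eliminating its row and column leaves {green, gold}.
Row 3, column 5: eliminating its row and column leaves {red, blue, green}.
Row 3, column 6: eliminating its row and column leaves {blue}.
Row 4, column 3: eliminating its row and column leaves {green, pink}.
Row 4, column 4: eliminating its row and column leaves {green, pink}.
Row 4, column 5: eliminating its row and column leaves {red, green, pink}.
Enumerating the assignments across these blanks that avoid any row or column repeat gives 3 completions.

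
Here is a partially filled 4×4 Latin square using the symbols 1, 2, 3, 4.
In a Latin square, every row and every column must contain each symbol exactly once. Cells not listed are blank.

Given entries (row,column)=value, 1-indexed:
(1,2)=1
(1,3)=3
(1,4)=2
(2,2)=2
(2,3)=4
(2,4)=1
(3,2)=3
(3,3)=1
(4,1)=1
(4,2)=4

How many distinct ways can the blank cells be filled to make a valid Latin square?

1

Row 1, column 1: eliminating its row and column leaves {4}.
Row 2, column 1: eliminating its row and column leaves {3}.
Row 3, column 1: eliminating its row and column leaves {2, 4}.
Row 3, column 4: eliminating its row and column leaves {4}.
Row 4, column 3: eliminating its row and column leaves {2}.
Row 4, column 4: eliminating its row and column leaves {3}.
Only one assignment across all blanks avoids any row or column repeat, giving 1 completion.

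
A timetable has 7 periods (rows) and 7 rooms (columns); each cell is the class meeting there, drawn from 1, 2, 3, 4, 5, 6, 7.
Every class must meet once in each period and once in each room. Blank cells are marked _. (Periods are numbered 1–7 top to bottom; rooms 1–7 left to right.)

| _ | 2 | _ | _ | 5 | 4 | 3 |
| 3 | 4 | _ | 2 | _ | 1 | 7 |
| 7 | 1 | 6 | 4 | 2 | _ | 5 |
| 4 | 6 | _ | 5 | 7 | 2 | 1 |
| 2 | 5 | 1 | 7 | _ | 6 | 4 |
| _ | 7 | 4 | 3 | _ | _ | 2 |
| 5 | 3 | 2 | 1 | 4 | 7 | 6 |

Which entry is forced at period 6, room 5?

Period 1, room 3: period 1 has {2, 3, 4, 5} and room 3 has {1, 2, 4, 6}, leaving only 7.
Period 1, room 4: period 1 has {2, 3, 4, 5, 7} and room 4 has {1, 2, 3, 4, 5, 7}, leaving only 6.
Period 1, room 1: period 1 has {2, 3, 4, 5, 6, 7} and room 1 has {2, 3, 4, 5, 7}, leaving only 1.
Period 2, room 3: period 2 has {1, 2, 3, 4, 7} and room 3 has {1, 2, 4, 6, 7}, leaving only 5.
Period 2, room 5: period 2 has {1, 2, 3, 4, 5, 7} and room 5 has {2, 4, 5, 7}, leaving only 6.
Period 6 already has {2, 3, 4, 7} and room 5 already has {2, 4, 5, 6, 7}, so period 6, room 5 must be 1.

1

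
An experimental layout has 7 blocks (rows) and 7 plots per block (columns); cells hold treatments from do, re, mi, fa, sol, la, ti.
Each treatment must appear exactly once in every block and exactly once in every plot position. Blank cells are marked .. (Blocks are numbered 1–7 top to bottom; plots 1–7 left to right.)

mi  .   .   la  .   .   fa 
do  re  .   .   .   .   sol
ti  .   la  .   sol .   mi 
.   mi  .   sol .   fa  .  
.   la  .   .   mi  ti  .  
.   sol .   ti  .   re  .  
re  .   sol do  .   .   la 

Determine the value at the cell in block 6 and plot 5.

Block 3, plot 6: block 3 has {mi, sol, la, ti} and plot 6 has {re, fa, ti}, leaving only do.
Block 1, plot 6: block 1 has {mi, fa, la} and plot 6 has {do, re, fa, ti}, leaving only sol.
Block 3, plot 2: block 3 has {do, mi, sol, la, ti} and plot 2 has {re, mi, sol, la}, leaving only fa.
Block 3, plot 4: block 3 has {do, mi, fa, sol, la, ti} and plot 4 has {do, sol, la, ti}, leaving only re.
Block 4, plot 1: block 4 has {mi, fa, sol} and plot 1 has {do, re, mi, ti}, leaving only la.
Block 5, plot 4: block 5 has {mi, la, ti} and plot 4 has {do, re, sol, la, ti}, leaving only fa.
Block 2, plot 4: block 2 has {do, re, sol} and plot 4 has {do, re, fa, sol, la, ti}, leaving only mi.
Block 2, plot 6: block 2 has {do, re, mi, sol} and plot 6 has {do, re, fa, sol, ti}, leaving only la.
Block 5, plot 1: block 5 has {mi, fa, la, ti} and plot 1 has {do, re, mi, la, ti}, leaving only sol.
Block 6, plot 1: block 6 has {re, sol, ti} and plot 1 has {do, re, mi, sol, la, ti}, leaving only fa.
Block 6, plot 7: block 6 has {re, fa, sol, ti} and plot 7 has {mi, fa, sol, la}, leaving only do.
Block 6 already has {do, re, fa, sol, ti} and plot 5 already has {mi, sol}, so block 6, plot 5 must be la.

la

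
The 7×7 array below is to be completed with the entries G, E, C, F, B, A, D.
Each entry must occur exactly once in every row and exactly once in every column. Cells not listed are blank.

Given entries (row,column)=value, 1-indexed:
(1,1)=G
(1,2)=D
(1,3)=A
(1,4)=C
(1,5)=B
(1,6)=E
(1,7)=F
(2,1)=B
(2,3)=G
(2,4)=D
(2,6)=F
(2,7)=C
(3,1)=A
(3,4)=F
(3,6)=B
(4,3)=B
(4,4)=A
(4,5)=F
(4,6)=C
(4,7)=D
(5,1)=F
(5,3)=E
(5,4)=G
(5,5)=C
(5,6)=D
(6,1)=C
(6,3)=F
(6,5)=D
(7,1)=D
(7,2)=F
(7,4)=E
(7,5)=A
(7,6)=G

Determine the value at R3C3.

Row 2, column 5: row 2 has {G, C, F, B, D} and column 5 has {C, F, B, A, D}, leaving only E.
Row 2, column 2: row 2 has {G, E, C, F, B, D} and column 2 has {F, D}, leaving only A.
Row 3, column 5: row 3 has {F, B, A} and column 5 has {E, C, F, B, A, D}, leaving only G.
Row 3, column 7: row 3 has {G, F, B, A} and column 7 has {C, F, D}, leaving only E.
Row 3, column 2: row 3 has {G, E, F, B, A} and column 2 has {F, A, D}, leaving only C.
Row 3 already has {G, E, C, F, B, A} and column 3 already has {G, E, F, B, A}, so row 3, column 3 must be D.

D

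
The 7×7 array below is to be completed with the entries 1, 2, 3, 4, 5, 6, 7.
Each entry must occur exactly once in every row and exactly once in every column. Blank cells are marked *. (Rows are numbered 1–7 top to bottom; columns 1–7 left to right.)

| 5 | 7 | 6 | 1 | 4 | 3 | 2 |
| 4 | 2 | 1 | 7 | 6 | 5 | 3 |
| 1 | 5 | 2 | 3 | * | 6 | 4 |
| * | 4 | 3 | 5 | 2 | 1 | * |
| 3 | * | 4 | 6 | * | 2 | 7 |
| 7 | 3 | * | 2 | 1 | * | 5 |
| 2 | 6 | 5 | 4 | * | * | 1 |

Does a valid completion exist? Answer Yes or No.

Row 6, column 3: row 6 together with column 3 already contain {1, 2, 3, 4, 5, 6, 7} — every symbol — so nothing can go there. The grid has no valid completion.

No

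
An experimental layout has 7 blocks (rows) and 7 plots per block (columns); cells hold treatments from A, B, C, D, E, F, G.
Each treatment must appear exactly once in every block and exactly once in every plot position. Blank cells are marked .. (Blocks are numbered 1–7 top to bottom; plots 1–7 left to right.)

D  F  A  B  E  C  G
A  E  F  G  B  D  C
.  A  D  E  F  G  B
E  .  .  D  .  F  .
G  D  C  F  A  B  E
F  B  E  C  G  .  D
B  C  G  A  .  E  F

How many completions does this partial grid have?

1

Block 3, plot 1: eliminating its block and plot leaves {C}.
Block 4, plot 2: eliminating its block and plot leaves {G}.
Block 4, plot 3: eliminating its block and plot leaves {B}.
Block 4, plot 5: eliminating its block and plot leaves {C}.
Block 4, plot 7: eliminating its block and plot leaves {A}.
Block 6, plot 6: eliminating its block and plot leaves {A}.
Block 7, plot 5: eliminating its block and plot leaves {D}.
Only one assignment across all blanks avoids any block or plot repeat, giving 1 completion.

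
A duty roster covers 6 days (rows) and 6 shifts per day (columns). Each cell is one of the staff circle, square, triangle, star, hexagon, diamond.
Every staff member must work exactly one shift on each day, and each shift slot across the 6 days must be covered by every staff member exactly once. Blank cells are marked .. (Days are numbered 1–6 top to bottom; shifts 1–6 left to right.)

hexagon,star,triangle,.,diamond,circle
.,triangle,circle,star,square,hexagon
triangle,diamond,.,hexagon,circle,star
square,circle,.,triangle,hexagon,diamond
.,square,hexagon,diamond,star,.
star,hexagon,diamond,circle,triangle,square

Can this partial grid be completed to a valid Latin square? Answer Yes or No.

No day or shift among the givens repeats a symbol, and propagating forced cells runs into no contradiction.
One valid completion exists (for instance, hexagon star triangle square diamond circle / diamond triangle circle star square hexagon / triangle diamond square hexagon circle star / square circle star triangle hexagon diamond / circle square hexagon diamond star triangle / star hexagon diamond circle triangle square).

Yes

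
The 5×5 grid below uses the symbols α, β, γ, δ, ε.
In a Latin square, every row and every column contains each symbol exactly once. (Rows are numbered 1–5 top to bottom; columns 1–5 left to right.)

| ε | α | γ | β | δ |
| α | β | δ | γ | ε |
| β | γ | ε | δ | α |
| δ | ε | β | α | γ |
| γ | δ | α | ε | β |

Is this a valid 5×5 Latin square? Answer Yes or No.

Yes

Each row is a permutation of the 5 symbols, and so is each column.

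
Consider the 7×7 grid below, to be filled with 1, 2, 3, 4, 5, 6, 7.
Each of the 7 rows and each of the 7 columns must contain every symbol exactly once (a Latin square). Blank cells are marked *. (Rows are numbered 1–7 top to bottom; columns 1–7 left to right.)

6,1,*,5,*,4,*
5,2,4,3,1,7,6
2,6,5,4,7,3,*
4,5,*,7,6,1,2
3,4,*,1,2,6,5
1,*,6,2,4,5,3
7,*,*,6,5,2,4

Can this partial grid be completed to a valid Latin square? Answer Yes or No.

No row or column among the givens repeats a symbol, and propagating forced cells runs into no contradiction.
One valid completion exists (for instance, 6 1 2 5 3 4 7 / 5 2 4 3 1 7 6 / 2 6 5 4 7 3 1 / 4 5 3 7 6 1 2 / 3 4 7 1 2 6 5 / 1 7 6 2 4 5 3 / 7 3 1 6 5 2 4).

Yes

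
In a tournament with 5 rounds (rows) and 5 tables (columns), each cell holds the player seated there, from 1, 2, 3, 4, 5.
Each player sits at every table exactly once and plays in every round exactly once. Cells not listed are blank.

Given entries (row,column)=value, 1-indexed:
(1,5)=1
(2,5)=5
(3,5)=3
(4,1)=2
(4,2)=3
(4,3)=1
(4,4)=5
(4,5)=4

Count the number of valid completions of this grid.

56

Round 1, table 1: eliminating its round and table leaves {3, 4, 5}.
Round 1, table 2: eliminating its round and table leaves {2, 4, 5}.
Round 1, table 3: eliminating its round and table leaves {2, 3, 4, 5}.
Round 1, table 4: eliminating its round and table leaves {2, 3, 4}.
Round 2, table 1: eliminating its round and table leaves {1, 3, 4}.
Round 2, table 2: eliminating its round and table leaves {1, 2, 4}.
Round 2, table 3: eliminating its round and table leaves {2, 3, 4}.
Round 2, table 4: eliminating its round and table leaves {1, 2, 3, 4}.
Round 3, table 1: eliminating its round and table leaves {1, 4, 5}.
Round 3, table 2: eliminating its round and table leaves {1, 2, 4, 5}.
Round 3, table 3: eliminating its round and table leaves {2, 4, 5}.
Round 3, table 4: eliminating its round and table leaves {1, 2, 4}.
Round 5, table 1: eliminating its round and table leaves {1, 3, 4, 5}.
Round 5, table 2: eliminating its round and table leaves {1, 2, 4, 5}.
Round 5, table 3: eliminating its round and table leaves {2, 3, 4, 5}.
Round 5, table 4: eliminating its round and table leaves {1, 2, 3, 4}.
Round 5, table 5: eliminating its round and table leaves {2}.
Enumerating the assignments across these blanks that avoid any round or table repeat gives 56 completions.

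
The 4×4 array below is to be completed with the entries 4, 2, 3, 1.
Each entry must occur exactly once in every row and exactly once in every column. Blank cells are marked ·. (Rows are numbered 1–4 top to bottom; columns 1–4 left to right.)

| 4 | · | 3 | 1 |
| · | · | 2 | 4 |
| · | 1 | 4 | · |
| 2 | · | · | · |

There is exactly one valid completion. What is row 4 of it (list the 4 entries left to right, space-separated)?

Row 4, column 3: row 4 has {2} and column 3 has {4, 2, 3}, leaving only 1.
Row 4, column 4: row 4 has {2, 1} and column 4 has {4, 1}, leaving only 3.
Row 4, column 2: row 4 has {2, 3, 1} and column 2 has {1}, leaving only 4.
So row 4 reads: 2 4 1 3.

2 4 1 3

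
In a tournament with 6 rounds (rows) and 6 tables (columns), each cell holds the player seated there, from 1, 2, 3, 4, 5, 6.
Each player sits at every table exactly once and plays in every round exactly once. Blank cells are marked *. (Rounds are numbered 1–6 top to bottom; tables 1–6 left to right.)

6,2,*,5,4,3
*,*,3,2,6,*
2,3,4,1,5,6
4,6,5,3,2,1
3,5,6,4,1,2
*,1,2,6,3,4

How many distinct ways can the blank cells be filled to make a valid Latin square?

Round 1, table 3: eliminating its round and table leaves {1}.
Round 2, table 1: eliminating its round and table leaves {1, 5}.
Round 2, table 2: eliminating its round and table leaves {4}.
Round 2, table 6: eliminating its round and table leaves {5}.
Round 6, table 1: eliminating its round and table leaves {5}.
Only one assignment across all blanks avoids any round or table repeat, giving 1 completion.

1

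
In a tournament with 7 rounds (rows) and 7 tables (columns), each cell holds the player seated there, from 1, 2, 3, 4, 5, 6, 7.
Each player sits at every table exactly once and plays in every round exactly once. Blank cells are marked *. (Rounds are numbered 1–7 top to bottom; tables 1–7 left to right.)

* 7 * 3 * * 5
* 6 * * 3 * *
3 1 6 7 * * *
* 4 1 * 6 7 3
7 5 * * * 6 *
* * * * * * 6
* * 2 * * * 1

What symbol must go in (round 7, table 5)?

7

Round 1, table 3: round 1 has {3, 5, 7} and table 3 has {1, 2, 6}, leaving only 4.
Round 5, table 3: round 5 has {5, 6, 7} and table 3 has {1, 2, 4, 6}, leaving only 3.
Round 7, table 2: round 7 has {1, 2} and table 2 has {1, 4, 5, 6, 7}, leaving only 3.
Round 6, table 2: round 6 has {6} and table 2 has {1, 3, 4, 5, 6, 7}, leaving only 2.
Round 7, table 5 is narrowed to {4, 5, 7}.
If it were 4, then round 7, table 4 would be left with no valid symbol.
If it were 5, then round 7, table 4 would be left with no valid symbol.
So round 7, table 5 must be 7.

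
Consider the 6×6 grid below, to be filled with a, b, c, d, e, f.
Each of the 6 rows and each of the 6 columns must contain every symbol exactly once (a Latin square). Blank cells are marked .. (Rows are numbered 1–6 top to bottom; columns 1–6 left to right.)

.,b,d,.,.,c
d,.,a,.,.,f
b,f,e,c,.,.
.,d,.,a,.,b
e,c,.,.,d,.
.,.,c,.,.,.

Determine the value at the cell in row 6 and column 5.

Row 2, column 2: row 2 has {a, d, f} and column 2 has {b, c, d, f}, leaving only e.
Row 2, column 4: row 2 has {a, d, e, f} and column 4 has {a, c}, leaving only b.
Row 2, column 5: row 2 has {a, b, d, e, f} and column 5 has {d}, leaving only c.
Row 3, column 5: row 3 has {b, c, e, f} and column 5 has {c, d}, leaving only a.
Row 3, column 6: row 3 has {a, b, c, e, f} and column 6 has {b, c, f}, leaving only d.
Row 4, column 3: row 4 has {a, b, d} and column 3 has {a, c, d, e}, leaving only f.
Row 4, column 1: row 4 has {a, b, d, f} and column 1 has {b, d, e}, leaving only c.
Row 4, column 5: row 4 has {a, b, c, d, f} and column 5 has {a, c, d}, leaving only e.
Row 1, column 5: row 1 has {b, c, d} and column 5 has {a, c, d, e}, leaving only f.
Row 6 already has {c} and column 5 already has {a, c, d, e, f}, so row 6, column 5 must be b.

b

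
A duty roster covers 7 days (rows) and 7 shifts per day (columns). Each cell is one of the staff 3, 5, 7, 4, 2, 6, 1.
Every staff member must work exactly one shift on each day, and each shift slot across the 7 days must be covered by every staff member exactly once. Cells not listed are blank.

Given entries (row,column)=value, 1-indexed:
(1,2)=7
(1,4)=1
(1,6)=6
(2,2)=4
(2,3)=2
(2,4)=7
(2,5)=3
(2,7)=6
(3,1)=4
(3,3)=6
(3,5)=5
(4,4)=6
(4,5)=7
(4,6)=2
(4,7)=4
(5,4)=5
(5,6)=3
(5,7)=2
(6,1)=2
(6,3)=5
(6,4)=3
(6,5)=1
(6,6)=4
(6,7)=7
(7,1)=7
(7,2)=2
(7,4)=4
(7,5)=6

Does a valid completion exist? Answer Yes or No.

No day or shift among the givens repeats a symbol, and propagating forced cells runs into no contradiction.
One valid completion exists (for instance, 3 7 4 1 2 6 5 / 5 4 2 7 3 1 6 / 4 3 6 2 5 7 1 / 1 5 3 6 7 2 4 / 6 1 7 5 4 3 2 / 2 6 5 3 1 4 7 / 7 2 1 4 6 5 3).

Yes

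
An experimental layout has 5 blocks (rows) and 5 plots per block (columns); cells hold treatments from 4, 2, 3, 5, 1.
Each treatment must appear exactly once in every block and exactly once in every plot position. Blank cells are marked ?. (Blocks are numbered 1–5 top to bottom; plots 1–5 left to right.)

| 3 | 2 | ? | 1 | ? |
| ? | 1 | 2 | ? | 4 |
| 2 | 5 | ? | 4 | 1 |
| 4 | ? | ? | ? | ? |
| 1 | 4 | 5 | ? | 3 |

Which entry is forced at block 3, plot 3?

3

Block 3 already has {4, 2, 5, 1} and plot 3 already has {2, 5}, so block 3, plot 3 must be 3.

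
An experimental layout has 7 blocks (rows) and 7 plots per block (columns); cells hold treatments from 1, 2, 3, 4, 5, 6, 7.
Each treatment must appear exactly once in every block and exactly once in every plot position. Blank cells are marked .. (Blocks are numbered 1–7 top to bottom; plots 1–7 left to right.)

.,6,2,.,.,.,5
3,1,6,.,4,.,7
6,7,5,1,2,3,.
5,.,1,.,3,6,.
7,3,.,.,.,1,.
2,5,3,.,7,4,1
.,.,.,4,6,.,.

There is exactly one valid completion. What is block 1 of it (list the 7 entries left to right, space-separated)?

Block 1, plot 5: block 1 has {2, 5, 6} and plot 5 has {2, 3, 4, 6, 7}, leaving only 1.
Block 1, plot 1: block 1 has {1, 2, 5, 6} and plot 1 has {2, 3, 5, 6, 7}, leaving only 4.
Block 1, plot 6: block 1 has {1, 2, 4, 5, 6} and plot 6 has {1, 3, 4, 6}, leaving only 7.
Block 1, plot 4: block 1 has {1, 2, 4, 5, 6, 7} and plot 4 has {1, 4}, leaving only 3.
So block 1 reads: 4 6 2 3 1 7 5.

4 6 2 3 1 7 5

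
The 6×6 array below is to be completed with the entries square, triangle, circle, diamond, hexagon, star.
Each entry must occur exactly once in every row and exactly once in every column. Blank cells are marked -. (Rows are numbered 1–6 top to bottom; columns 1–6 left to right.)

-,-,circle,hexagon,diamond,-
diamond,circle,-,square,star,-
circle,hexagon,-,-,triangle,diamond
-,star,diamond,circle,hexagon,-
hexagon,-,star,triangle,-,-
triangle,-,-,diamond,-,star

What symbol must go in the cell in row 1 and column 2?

triangle

Row 3, column 3: row 3 has {triangle, circle, diamond, hexagon} and column 3 has {circle, diamond, star}, leaving only square.
Row 3, column 4: row 3 has {square, triangle, circle, diamond, hexagon} and column 4 has {square, triangle, circle, diamond, hexagon}, leaving only star.
Row 4, column 1: row 4 has {circle, diamond, hexagon, star} and column 1 has {triangle, circle, diamond, hexagon}, leaving only square.
Row 1, column 1: row 1 has {circle, diamond, hexagon} and column 1 has {square, triangle, circle, diamond, hexagon}, leaving only star.
Row 4, column 6: row 4 has {square, circle, diamond, hexagon, star} and column 6 has {diamond, star}, leaving only triangle.
Row 1, column 6: row 1 has {circle, diamond, hexagon, star} and column 6 has {triangle, diamond, star}, leaving only square.
Row 1 already has {square, circle, diamond, hexagon, star} and column 2 already has {circle, hexagon, star}, so row 1, column 2 must be triangle.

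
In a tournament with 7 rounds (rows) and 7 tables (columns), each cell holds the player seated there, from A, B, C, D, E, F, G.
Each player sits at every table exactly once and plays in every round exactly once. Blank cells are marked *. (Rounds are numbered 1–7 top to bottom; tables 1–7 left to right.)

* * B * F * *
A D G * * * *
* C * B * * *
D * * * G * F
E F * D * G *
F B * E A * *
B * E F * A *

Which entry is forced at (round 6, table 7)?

G

Round 2, table 4: round 2 has {A, D, G} and table 4 has {B, D, E, F}, leaving only C.
Round 3, table 1: round 3 has {B, C} and table 1 has {A, B, D, E, F}, leaving only G.
Round 1, table 1: round 1 has {B, F} and table 1 has {A, B, D, E, F, G}, leaving only C.
Round 4, table 4: round 4 has {D, F, G} and table 4 has {B, C, D, E, F}, leaving only A.
Round 1, table 4: round 1 has {B, C, F} and table 4 has {A, B, C, D, E, F}, leaving only G.
Round 4, table 2: round 4 has {A, D, F, G} and table 2 has {B, C, D, F}, leaving only E.
Round 1, table 2: round 1 has {B, C, F, G} and table 2 has {B, C, D, E, F}, leaving only A.
Round 4, table 3: round 4 has {A, D, E, F, G} and table 3 has {B, E, G}, leaving only C.
Round 4, table 6: round 4 has {A, C, D, E, F, G} and table 6 has {A, G}, leaving only B.
Round 5, table 3: round 5 has {D, E, F, G} and table 3 has {B, C, E, G}, leaving only A.
Round 6, table 3: round 6 has {A, B, E, F} and table 3 has {A, B, C, E, G}, leaving only D.
Round 3, table 3: round 3 has {B, C, G} and table 3 has {A, B, C, D, E, G}, leaving only F.
Round 6, table 6: round 6 has {A, B, D, E, F} and table 6 has {A, B, G}, leaving only C.
Round 6 already has {A, B, C, D, E, F} and table 7 already has {F}, so round 6, table 7 must be G.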